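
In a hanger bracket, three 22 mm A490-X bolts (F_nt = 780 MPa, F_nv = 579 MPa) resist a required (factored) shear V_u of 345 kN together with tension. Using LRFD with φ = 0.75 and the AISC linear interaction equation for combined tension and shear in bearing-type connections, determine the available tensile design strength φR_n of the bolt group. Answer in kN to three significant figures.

403 kN

A_b = π·22²/4 = 380.1 mm²; f_rv = 345 × 1000 / (3 × 380.1) = 302.5 MPa.
F'_nt = 1.3 F_nt − (F_nt / φF_nv) f_rv = 1.3·780 − (780/(0.75·579))·302.5 = 470.6 MPa, capped at F_nt → F'_nt = 470.6 MPa.
R_n = F'_nt · A_b · n = 470.6 × 380.1 × 3 / 1000 = 536.7 kN.
Design strength φR_n = 0.75 × 536.7 = 403 kN.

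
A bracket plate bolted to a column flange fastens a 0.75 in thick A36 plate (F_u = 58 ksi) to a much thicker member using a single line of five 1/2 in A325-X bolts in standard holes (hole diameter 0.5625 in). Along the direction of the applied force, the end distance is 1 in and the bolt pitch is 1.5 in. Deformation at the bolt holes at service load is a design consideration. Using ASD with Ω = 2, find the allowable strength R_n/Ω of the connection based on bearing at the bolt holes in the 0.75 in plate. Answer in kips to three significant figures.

Per bolt r_n = 1.2 l_c t F_u ≤ 2.4 d t F_u; upper limit = 2.4 × 0.5 × 0.75 × 58 = 52.2 kips.
Edge bolt: l_c = 1 − 0.5625/2 = 0.7188 in → 1.2 × 0.7188 × 0.75 × 58 = 37.52 → r_n = 37.52 kips.
Interior bolts: l_c = 1.5 − 0.5625 = 0.9375 in → 1.2 × 0.9375 × 0.75 × 58 = 48.94 → r_n = 48.94 kips.
R_n = 1 × 37.52 + 4 × 48.94 = 233.3 kips.
Allowable strength R_n/Ω = 233.3 / 2 = 117 kips.

117 kips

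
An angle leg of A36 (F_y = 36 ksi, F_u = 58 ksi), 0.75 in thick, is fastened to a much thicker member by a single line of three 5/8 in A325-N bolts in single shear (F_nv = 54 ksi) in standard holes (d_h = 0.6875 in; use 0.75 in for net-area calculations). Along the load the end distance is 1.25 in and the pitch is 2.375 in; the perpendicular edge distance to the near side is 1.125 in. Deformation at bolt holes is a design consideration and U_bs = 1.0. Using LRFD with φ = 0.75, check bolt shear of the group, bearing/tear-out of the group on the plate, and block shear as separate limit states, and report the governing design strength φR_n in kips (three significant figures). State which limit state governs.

37.3 kips (bolt shear governs)

Bolt shear: A_b = π·0.625²/4 = 0.3068 in²; R_n = 54 × 0.3068 × 3 × 1 = 49.7 kips → 0.75 × 49.7 = 37.3 kips.
Bearing: edge l_c = 0.9062, r_n = 47.31 kips; interior l_c = 1.688, r_n = 65.25 kips; R_n = 47.31 + 2·65.25 = 177.8 kips → 133 kips.
Block shear: A_gv = 4.5, A_nv = 3.094, A_nt = 0.5625 in²; R_n = min(0.6F_uA_nv, 0.6F_yA_gv) + U_bs·F_u·A_nt = 129.8 kips → 97.4 kips.
Bolt shear governs: 37.3 kips.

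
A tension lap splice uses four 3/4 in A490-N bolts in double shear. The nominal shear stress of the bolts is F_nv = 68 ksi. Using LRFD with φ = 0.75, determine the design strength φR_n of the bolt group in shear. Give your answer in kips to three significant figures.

A_b = π × 0.75² / 4 = 0.4418 in².
R_n = F_nv · A_b · n · n_s = 68 × 0.4418 × 4 × 2 = 240.3 kips.
Design strength φR_n = 0.75 × 240.3 = 180 kips.

180 kips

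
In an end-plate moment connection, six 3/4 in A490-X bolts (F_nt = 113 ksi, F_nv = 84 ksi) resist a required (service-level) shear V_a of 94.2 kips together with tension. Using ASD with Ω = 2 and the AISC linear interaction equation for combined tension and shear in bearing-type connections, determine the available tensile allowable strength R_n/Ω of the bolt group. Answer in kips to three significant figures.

68 kips

A_b = π·0.75²/4 = 0.4418 in²; f_rv = 94.2 / (6 × 0.4418) = 35.54 ksi.
F'_nt = 1.3 F_nt − (Ω F_nt / F_nv) f_rv = 1.3·113 − (2·113/84)·35.54 = 51.29 ksi, capped at F_nt → F'_nt = 51.29 ksi.
R_n = F'_nt · A_b · n = 51.29 × 0.4418 × 6 = 135.9 kips.
Allowable strength R_n/Ω = 135.9 / 2 = 68 kips.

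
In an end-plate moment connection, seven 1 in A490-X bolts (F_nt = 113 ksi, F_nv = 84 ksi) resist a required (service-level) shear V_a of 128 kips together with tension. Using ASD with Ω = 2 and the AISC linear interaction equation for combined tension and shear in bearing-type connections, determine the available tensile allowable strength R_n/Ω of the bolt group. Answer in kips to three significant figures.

A_b = π·1²/4 = 0.7854 in²; f_rv = 128 / (7 × 0.7854) = 23.28 ksi.
F'_nt = 1.3 F_nt − (Ω F_nt / F_nv) f_rv = 1.3·113 − (2·113/84)·23.28 = 84.26 ksi, capped at F_nt → F'_nt = 84.26 ksi.
R_n = F'_nt · A_b · n = 84.26 × 0.7854 × 7 = 463.2 kips.
Allowable strength R_n/Ω = 463.2 / 2 = 232 kips.

232 kips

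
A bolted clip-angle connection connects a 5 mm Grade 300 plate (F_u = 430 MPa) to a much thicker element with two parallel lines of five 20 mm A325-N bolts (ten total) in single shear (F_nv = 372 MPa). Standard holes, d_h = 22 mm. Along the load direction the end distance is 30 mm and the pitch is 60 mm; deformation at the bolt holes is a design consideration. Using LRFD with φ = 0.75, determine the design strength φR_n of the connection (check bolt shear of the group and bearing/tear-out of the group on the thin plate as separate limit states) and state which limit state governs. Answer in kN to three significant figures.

662 kN (bearing governs)

Bolt shear: A_b = π·20²/4 = 314.2 mm²; R_n = 372 × 314.2 × 10 × 1 / 1000 = 1169 kN → 0.75 × 1169 = 877 kN.
Bearing (1.2 l_c t F_u ≤ 2.4 d t F_u): upper limit = 2.4·20·5·430 / 1000 = 103.2 kN.
  Edge l_c = 30 − 22/2 = 19 → r_n = 49.02 kN; interior l_c = 60 − 22 = 38 → r_n = 98.04 kN.
  R_n,bearing = 2·49.02 + 8·98.04 = 882.4 kN → 0.75 × 882.4 = 662 kN.
Bearing governs: 662 kN.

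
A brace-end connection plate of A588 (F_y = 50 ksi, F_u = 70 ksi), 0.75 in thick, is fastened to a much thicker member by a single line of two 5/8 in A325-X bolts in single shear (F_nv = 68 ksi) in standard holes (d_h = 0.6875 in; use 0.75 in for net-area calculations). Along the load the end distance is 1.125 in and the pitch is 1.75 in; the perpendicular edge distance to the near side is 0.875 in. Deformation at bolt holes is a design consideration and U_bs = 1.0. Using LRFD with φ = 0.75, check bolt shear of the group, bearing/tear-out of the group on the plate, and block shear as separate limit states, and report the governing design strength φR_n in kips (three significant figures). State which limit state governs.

Bolt shear: A_b = π·0.625²/4 = 0.3068 in²; R_n = 68 × 0.3068 × 2 × 1 = 41.72 kips → 0.75 × 41.72 = 31.3 kips.
Bearing: edge l_c = 0.7812, r_n = 49.22 kips; interior l_c = 1.062, r_n = 66.94 kips; R_n = 49.22 + 1·66.94 = 116.2 kips → 87.1 kips.
Block shear: A_gv = 2.156, A_nv = 1.312, A_nt = 0.375 in²; R_n = min(0.6F_uA_nv, 0.6F_yA_gv) + U_bs·F_u·A_nt = 81.38 kips → 61 kips.
Bolt shear governs: 31.3 kips.

31.3 kips (bolt shear governs)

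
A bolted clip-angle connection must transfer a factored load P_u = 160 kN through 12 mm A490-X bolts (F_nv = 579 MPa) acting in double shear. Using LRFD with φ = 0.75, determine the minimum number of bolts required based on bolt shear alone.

2 bolts

A_b = π·12²/4 = 113.1 mm².
Per-bolt design strength φR_n = 0.75 × 579 × 113.1 × 2 / 1000 = 98.23 kN.
n ≥ 160 / 98.23 = 1.629 → use 2 bolts.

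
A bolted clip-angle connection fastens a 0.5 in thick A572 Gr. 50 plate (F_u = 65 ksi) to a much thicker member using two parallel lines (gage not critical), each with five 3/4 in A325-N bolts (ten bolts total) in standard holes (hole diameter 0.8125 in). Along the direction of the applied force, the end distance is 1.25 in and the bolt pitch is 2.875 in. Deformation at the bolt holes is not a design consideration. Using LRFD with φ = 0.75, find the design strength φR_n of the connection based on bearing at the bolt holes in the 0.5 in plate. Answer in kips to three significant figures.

Per bolt r_n = 1.5 l_c t F_u ≤ 3.0 d t F_u; upper limit = 3.0 × 0.75 × 0.5 × 65 = 73.12 kips.
Edge bolt: l_c = 1.25 − 0.8125/2 = 0.8438 in → 1.5 × 0.8438 × 0.5 × 65 = 41.13 → r_n = 41.13 kips.
Interior bolts: l_c = 2.875 − 0.8125 = 2.062 in → 1.5 × 2.062 × 0.5 × 65 = 100.5 → r_n = 73.12 kips.
R_n = 2 × 41.13 + 8 × 73.12 = 667.3 kips.
Design strength φR_n = 0.75 × 667.3 = 500 kips.

500 kips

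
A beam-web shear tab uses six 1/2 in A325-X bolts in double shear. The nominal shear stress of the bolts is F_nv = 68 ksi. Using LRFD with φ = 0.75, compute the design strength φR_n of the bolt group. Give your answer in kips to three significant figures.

120 kips

A_b = π × 0.5² / 4 = 0.1963 in².
R_n = F_nv · A_b · n · n_s = 68 × 0.1963 × 6 × 2 = 160.2 kips.
Design strength φR_n = 0.75 × 160.2 = 120 kips.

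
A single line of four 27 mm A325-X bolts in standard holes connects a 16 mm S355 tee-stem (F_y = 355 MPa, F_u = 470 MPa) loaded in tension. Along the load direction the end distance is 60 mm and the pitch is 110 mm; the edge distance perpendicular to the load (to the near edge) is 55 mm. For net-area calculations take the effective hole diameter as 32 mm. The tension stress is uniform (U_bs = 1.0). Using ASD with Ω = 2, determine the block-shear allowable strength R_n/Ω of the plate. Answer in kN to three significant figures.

774 kN

Shear plane L_v = 60 + 3·110 = 390 mm; A_gv = 390 × 16 = 6240 mm².
A_nv = (390 − 3.5·32) × 16 = 4448 mm².
A_nt = (55 − 0.5·32) × 16 = 624 mm².
0.6 F_u A_nv = 1254 kN; 0.6 F_y A_gv = 1329 kN → shear rupture governs the shear term.
R_n = 1254 + 1.0 × 470 × 624 / 1000 = 1548 kN.
Allowable strength R_n/Ω = 1548 / 2 = 774 kN.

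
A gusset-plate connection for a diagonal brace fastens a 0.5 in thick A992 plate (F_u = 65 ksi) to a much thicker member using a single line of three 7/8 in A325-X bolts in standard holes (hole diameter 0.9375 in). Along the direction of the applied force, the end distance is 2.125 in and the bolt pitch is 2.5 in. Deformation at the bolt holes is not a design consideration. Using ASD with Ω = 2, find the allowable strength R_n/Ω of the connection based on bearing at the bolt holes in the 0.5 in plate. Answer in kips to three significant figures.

Per bolt r_n = 1.5 l_c t F_u ≤ 3.0 d t F_u; upper limit = 3.0 × 0.875 × 0.5 × 65 = 85.31 kips.
Edge bolt: l_c = 2.125 − 0.9375/2 = 1.656 in → 1.5 × 1.656 × 0.5 × 65 = 80.74 → r_n = 80.74 kips.
Interior bolts: l_c = 2.5 − 0.9375 = 1.562 in → 1.5 × 1.562 × 0.5 × 65 = 76.17 → r_n = 76.17 kips.
R_n = 1 × 80.74 + 2 × 76.17 = 233.1 kips.
Allowable strength R_n/Ω = 233.1 / 2 = 117 kips.

117 kips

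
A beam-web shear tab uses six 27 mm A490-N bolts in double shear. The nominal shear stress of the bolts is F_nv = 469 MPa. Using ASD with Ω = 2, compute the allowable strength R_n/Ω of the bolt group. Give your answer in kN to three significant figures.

A_b = π × 27² / 4 = 572.6 mm².
R_n = F_nv · A_b · n · n_s = 469 × 572.6 × 6 × 2 / 1000 = 3222 kN.
Allowable strength R_n/Ω = 3222 / 2 = 1610 kN.

1610 kN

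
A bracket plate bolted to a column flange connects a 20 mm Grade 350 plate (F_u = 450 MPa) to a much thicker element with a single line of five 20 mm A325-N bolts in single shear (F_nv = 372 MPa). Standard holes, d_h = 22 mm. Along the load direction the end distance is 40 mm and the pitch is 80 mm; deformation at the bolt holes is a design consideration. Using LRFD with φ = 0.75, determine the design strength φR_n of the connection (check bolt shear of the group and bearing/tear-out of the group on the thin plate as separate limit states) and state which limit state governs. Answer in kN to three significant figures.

438 kN (bolt shear governs)

Bolt shear: A_b = π·20²/4 = 314.2 mm²; R_n = 372 × 314.2 × 5 × 1 / 1000 = 584.3 kN → 0.75 × 584.3 = 438 kN.
Bearing (1.2 l_c t F_u ≤ 2.4 d t F_u): upper limit = 2.4·20·20·450 / 1000 = 432 kN.
  Edge l_c = 40 − 22/2 = 29 → r_n = 313.2 kN; interior l_c = 80 − 22 = 58 → r_n = 432 kN.
  R_n,bearing = 1·313.2 + 4·432 = 2041 kN → 0.75 × 2041 = 1530 kN.
Bolt shear governs: 438 kN.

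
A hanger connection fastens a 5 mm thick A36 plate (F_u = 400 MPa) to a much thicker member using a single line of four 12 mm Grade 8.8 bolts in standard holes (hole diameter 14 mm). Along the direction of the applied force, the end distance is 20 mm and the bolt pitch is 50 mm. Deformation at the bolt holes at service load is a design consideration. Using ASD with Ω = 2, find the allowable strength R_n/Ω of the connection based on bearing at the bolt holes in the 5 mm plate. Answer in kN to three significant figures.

Per bolt r_n = 1.2 l_c t F_u ≤ 2.4 d t F_u; upper limit = 2.4 × 12 × 5 × 400 / 1000 = 57.6 kN.
Edge bolt: l_c = 20 − 14/2 = 13 mm → 1.2 × 13 × 5 × 400 / 1000 = 31.2 → r_n = 31.2 kN.
Interior bolts: l_c = 50 − 14 = 36 mm → 1.2 × 36 × 5 × 400 / 1000 = 86.4 → r_n = 57.6 kN.
R_n = 1 × 31.2 + 3 × 57.6 = 204 kN.
Allowable strength R_n/Ω = 204 / 2 = 102 kN.

102 kN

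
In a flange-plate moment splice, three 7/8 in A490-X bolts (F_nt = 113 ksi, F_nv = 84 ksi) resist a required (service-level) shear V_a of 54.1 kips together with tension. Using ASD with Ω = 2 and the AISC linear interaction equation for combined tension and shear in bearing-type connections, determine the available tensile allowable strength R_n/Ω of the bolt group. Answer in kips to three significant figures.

A_b = π·0.875²/4 = 0.6013 in²; f_rv = 54.1 / (3 × 0.6013) = 29.99 ksi.
F'_nt = 1.3 F_nt − (Ω F_nt / F_nv) f_rv = 1.3·113 − (2·113/84)·29.99 = 66.21 ksi, capped at F_nt → F'_nt = 66.21 ksi.
R_n = F'_nt · A_b · n = 66.21 × 0.6013 × 3 = 119.4 kips.
Allowable strength R_n/Ω = 119.4 / 2 = 59.7 kips.

59.7 kips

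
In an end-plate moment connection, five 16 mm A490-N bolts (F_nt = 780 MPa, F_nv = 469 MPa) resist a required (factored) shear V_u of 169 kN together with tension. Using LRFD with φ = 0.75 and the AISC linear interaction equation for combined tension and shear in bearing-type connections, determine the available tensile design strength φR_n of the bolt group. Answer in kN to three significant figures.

483 kN

A_b = π·16²/4 = 201.1 mm²; f_rv = 169 × 1000 / (5 × 201.1) = 168.1 MPa.
F'_nt = 1.3 F_nt − (F_nt / φF_nv) f_rv = 1.3·780 − (780/(0.75·469))·168.1 = 641.2 MPa, capped at F_nt → F'_nt = 641.2 MPa.
R_n = F'_nt · A_b · n = 641.2 × 201.1 × 5 / 1000 = 644.6 kN.
Design strength φR_n = 0.75 × 644.6 = 483 kN.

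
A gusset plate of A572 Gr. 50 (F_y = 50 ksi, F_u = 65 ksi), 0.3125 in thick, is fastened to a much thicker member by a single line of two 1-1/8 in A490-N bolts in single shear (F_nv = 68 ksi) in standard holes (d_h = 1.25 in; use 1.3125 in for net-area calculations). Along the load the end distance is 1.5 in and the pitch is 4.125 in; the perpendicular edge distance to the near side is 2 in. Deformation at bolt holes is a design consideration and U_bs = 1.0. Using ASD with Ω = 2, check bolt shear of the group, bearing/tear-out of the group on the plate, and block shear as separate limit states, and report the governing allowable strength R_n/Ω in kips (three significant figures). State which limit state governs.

35.9 kips (block shear governs)

Bolt shear: A_b = π·1.125²/4 = 0.994 in²; R_n = 68 × 0.994 × 2 × 1 = 135.2 kips → 135.2 / 2 = 67.6 kips.
Bearing: edge l_c = 0.875, r_n = 21.33 kips; interior l_c = 2.875, r_n = 54.84 kips; R_n = 21.33 + 1·54.84 = 76.17 kips → 38.1 kips.
Block shear: A_gv = 1.758, A_nv = 1.143, A_nt = 0.4199 in²; R_n = min(0.6F_uA_nv, 0.6F_yA_gv) + U_bs·F_u·A_nt = 71.86 kips → 35.9 kips.
Block shear governs: 35.9 kips.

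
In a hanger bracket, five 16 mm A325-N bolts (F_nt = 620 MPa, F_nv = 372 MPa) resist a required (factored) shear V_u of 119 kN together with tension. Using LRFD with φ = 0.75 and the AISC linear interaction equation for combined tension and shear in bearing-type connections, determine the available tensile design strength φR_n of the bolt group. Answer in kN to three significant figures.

409 kN

A_b = π·16²/4 = 201.1 mm²; f_rv = 119 × 1000 / (5 × 201.1) = 118.4 MPa.
F'_nt = 1.3 F_nt − (F_nt / φF_nv) f_rv = 1.3·620 − (620/(0.75·372))·118.4 = 543 MPa, capped at F_nt → F'_nt = 543 MPa.
R_n = F'_nt · A_b · n = 543 × 201.1 × 5 / 1000 = 545.8 kN.
Design strength φR_n = 0.75 × 545.8 = 409 kN.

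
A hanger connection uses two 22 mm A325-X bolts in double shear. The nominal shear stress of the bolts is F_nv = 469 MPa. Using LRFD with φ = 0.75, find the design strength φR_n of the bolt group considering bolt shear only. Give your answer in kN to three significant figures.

A_b = π × 22² / 4 = 380.1 mm².
R_n = F_nv · A_b · n · n_s = 469 × 380.1 × 2 × 2 / 1000 = 713.1 kN.
Design strength φR_n = 0.75 × 713.1 = 535 kN.

535 kN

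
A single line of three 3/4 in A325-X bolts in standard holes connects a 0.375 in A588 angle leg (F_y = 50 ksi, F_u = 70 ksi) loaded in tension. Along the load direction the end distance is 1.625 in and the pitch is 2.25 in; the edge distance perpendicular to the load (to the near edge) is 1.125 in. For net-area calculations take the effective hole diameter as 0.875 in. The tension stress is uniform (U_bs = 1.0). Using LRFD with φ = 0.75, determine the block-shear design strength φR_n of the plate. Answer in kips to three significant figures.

60 kips

Shear plane L_v = 1.625 + 2·2.25 = 6.125 in; A_gv = 6.125 × 0.375 = 2.297 in².
A_nv = (6.125 − 2.5·0.875) × 0.375 = 1.477 in².
A_nt = (1.125 − 0.5·0.875) × 0.375 = 0.2578 in².
0.6 F_u A_nv = 62.02 kips; 0.6 F_y A_gv = 68.91 kips → shear rupture governs the shear term.
R_n = 62.02 + 1.0 × 70 × 0.2578 = 80.06 kips.
Design strength φR_n = 0.75 × 80.06 = 60 kips.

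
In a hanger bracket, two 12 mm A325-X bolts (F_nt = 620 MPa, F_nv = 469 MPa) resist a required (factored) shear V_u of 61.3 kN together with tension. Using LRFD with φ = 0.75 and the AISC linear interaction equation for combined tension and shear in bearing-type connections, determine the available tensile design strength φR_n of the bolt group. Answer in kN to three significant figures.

A_b = π·12²/4 = 113.1 mm²; f_rv = 61.3 × 1000 / (2 × 113.1) = 271 MPa.
F'_nt = 1.3 F_nt − (F_nt / φF_nv) f_rv = 1.3·620 − (620/(0.75·469))·271 = 328.3 MPa, capped at F_nt → F'_nt = 328.3 MPa.
R_n = F'_nt · A_b · n = 328.3 × 113.1 × 2 / 1000 = 74.26 kN.
Design strength φR_n = 0.75 × 74.26 = 55.7 kN.

55.7 kN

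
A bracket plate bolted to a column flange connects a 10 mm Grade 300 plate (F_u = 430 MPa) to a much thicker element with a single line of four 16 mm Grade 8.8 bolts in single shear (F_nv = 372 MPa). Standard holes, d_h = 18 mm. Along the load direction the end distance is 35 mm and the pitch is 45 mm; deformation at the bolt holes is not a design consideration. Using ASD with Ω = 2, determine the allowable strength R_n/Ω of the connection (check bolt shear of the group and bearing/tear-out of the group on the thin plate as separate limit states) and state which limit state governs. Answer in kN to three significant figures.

Bolt shear: A_b = π·16²/4 = 201.1 mm²; R_n = 372 × 201.1 × 4 × 1 / 1000 = 299.2 kN → 299.2 / 2 = 150 kN.
Bearing (1.5 l_c t F_u ≤ 3.0 d t F_u): upper limit = 3.0·16·10·430 / 1000 = 206.4 kN.
  Edge l_c = 35 − 18/2 = 26 → r_n = 167.7 kN; interior l_c = 45 − 18 = 27 → r_n = 174.2 kN.
  R_n,bearing = 1·167.7 + 3·174.2 = 690.2 kN → 690.2 / 2 = 345 kN.
Bolt shear governs: 150 kN.

150 kN (bolt shear governs)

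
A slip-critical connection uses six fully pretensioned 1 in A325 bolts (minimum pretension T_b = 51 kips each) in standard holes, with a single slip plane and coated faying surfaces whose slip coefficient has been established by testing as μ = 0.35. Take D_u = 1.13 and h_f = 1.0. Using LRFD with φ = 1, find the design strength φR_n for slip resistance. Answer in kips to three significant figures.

R_n = μ · D_u · h_f · T_b · n_s · n_b = 0.35 × 1.13 × 1.0 × 51 × 1 × 6 = 121 kips.
Design strength φR_n = 1 × 121 = 121 kips.

121 kips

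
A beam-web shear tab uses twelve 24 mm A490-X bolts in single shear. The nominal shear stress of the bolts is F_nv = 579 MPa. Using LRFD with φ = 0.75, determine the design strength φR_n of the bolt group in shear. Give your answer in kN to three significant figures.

A_b = π × 24² / 4 = 452.4 mm².
R_n = F_nv · A_b · n · n_s = 579 × 452.4 × 12 × 1 / 1000 = 3143 kN.
Design strength φR_n = 0.75 × 3143 = 2360 kN.

2360 kN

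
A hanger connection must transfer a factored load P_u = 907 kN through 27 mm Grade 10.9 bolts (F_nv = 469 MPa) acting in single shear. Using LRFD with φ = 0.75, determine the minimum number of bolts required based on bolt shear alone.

A_b = π·27²/4 = 572.6 mm².
Per-bolt design strength φR_n = 0.75 × 469 × 572.6 × 1 / 1000 = 201.4 kN.
n ≥ 907 / 201.4 = 4.504 → use 5 bolts.

5 bolts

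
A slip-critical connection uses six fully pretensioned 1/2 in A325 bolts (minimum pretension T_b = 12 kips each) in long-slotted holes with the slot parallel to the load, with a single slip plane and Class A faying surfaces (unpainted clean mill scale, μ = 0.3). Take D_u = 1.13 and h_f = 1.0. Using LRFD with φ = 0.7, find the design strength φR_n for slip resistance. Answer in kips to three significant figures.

17.1 kips

R_n = μ · D_u · h_f · T_b · n_s · n_b = 0.3 × 1.13 × 1.0 × 12 × 1 × 6 = 24.41 kips.
Design strength φR_n = 0.7 × 24.41 = 17.1 kips.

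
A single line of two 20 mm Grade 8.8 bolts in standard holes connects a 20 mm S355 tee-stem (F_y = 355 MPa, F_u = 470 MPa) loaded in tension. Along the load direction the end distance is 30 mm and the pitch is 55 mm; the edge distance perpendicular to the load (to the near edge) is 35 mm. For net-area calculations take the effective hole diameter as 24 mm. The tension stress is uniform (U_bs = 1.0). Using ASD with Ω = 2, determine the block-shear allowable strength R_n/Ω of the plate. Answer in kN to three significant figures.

246 kN

Shear plane L_v = 30 + 1·55 = 85 mm; A_gv = 85 × 20 = 1700 mm².
A_nv = (85 − 1.5·24) × 20 = 980 mm².
A_nt = (35 − 0.5·24) × 20 = 460 mm².
0.6 F_u A_nv = 276.4 kN; 0.6 F_y A_gv = 362.1 kN → shear rupture governs the shear term.
R_n = 276.4 + 1.0 × 470 × 460 / 1000 = 492.6 kN.
Allowable strength R_n/Ω = 492.6 / 2 = 246 kN.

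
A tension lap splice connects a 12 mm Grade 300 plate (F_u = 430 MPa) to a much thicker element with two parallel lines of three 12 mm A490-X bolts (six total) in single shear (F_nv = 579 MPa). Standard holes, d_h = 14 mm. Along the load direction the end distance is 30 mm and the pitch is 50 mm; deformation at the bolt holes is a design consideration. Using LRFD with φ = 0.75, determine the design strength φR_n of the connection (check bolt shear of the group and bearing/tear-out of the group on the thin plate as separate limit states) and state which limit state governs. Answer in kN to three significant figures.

Bolt shear: A_b = π·12²/4 = 113.1 mm²; R_n = 579 × 113.1 × 6 × 1 / 1000 = 392.9 kN → 0.75 × 392.9 = 295 kN.
Bearing (1.2 l_c t F_u ≤ 2.4 d t F_u): upper limit = 2.4·12·12·430 / 1000 = 148.6 kN.
  Edge l_c = 30 − 14/2 = 23 → r_n = 142.4 kN; interior l_c = 50 − 14 = 36 → r_n = 148.6 kN.
  R_n,bearing = 2·142.4 + 4·148.6 = 879.3 kN → 0.75 × 879.3 = 659 kN.
Bolt shear governs: 295 kN.

295 kN (bolt shear governs)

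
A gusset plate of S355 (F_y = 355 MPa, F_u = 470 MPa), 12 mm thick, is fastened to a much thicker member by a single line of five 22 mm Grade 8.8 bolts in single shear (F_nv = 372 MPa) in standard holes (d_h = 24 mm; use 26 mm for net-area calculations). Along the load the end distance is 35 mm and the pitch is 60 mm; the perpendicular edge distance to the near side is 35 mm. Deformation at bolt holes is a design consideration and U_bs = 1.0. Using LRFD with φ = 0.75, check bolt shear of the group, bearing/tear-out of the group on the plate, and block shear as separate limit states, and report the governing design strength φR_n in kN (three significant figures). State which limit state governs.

494 kN (block shear governs)

Bolt shear: A_b = π·22²/4 = 380.1 mm²; R_n = 372 × 380.1 × 5 × 1 / 1000 = 707 kN → 0.75 × 707 = 530 kN.
Bearing: edge l_c = 23, r_n = 155.7 kN; interior l_c = 36, r_n = 243.6 kN; R_n = 155.7 + 4·243.6 = 1130 kN → 848 kN.
Block shear: A_gv = 3300, A_nv = 1896, A_nt = 264 mm²; R_n = min(0.6F_uA_nv, 0.6F_yA_gv) + U_bs·F_u·A_nt = 658.8 kN → 494 kN.
Block shear governs: 494 kN.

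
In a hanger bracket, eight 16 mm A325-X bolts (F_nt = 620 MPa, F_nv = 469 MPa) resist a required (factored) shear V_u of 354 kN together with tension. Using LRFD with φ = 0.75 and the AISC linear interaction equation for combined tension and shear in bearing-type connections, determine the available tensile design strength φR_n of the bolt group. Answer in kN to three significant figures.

A_b = π·16²/4 = 201.1 mm²; f_rv = 354 × 1000 / (8 × 201.1) = 220.1 MPa.
F'_nt = 1.3 F_nt − (F_nt / φF_nv) f_rv = 1.3·620 − (620/(0.75·469))·220.1 = 418.1 MPa, capped at F_nt → F'_nt = 418.1 MPa.
R_n = F'_nt · A_b · n = 418.1 × 201.1 × 8 / 1000 = 672.5 kN.
Design strength φR_n = 0.75 × 672.5 = 504 kN.

504 kN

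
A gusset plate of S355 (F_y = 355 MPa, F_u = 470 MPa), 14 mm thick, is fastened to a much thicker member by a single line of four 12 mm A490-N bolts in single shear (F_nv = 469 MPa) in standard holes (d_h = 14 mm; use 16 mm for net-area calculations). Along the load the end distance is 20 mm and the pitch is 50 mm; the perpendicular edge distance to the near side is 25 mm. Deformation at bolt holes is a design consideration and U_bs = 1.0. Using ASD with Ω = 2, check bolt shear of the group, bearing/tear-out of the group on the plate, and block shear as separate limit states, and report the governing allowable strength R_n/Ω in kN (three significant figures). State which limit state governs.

106 kN (bolt shear governs)

Bolt shear: A_b = π·12²/4 = 113.1 mm²; R_n = 469 × 113.1 × 4 × 1 / 1000 = 212.2 kN → 212.2 / 2 = 106 kN.
Bearing: edge l_c = 13, r_n = 102.6 kN; interior l_c = 36, r_n = 189.5 kN; R_n = 102.6 + 3·189.5 = 671.2 kN → 336 kN.
Block shear: A_gv = 2380, A_nv = 1596, A_nt = 238 mm²; R_n = min(0.6F_uA_nv, 0.6F_yA_gv) + U_bs·F_u·A_nt = 561.9 kN → 281 kN.
Bolt shear governs: 106 kN.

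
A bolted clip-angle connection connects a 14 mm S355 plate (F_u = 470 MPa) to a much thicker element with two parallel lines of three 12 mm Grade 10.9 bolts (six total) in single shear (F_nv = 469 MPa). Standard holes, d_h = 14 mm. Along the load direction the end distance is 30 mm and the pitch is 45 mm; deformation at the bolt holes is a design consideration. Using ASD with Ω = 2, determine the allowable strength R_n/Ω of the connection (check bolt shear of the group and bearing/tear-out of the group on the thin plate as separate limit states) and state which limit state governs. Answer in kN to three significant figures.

159 kN (bolt shear governs)

Bolt shear: A_b = π·12²/4 = 113.1 mm²; R_n = 469 × 113.1 × 6 × 1 / 1000 = 318.3 kN → 318.3 / 2 = 159 kN.
Bearing (1.2 l_c t F_u ≤ 2.4 d t F_u): upper limit = 2.4·12·14·470 / 1000 = 189.5 kN.
  Edge l_c = 30 − 14/2 = 23 → r_n = 181.6 kN; interior l_c = 45 − 14 = 31 → r_n = 189.5 kN.
  R_n,bearing = 2·181.6 + 4·189.5 = 1121 kN → 1121 / 2 = 561 kN.
Bolt shear governs: 159 kN.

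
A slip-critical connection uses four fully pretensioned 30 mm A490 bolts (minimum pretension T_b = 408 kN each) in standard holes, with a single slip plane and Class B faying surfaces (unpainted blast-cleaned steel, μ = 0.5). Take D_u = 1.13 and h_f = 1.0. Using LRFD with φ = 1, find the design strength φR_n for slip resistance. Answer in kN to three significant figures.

R_n = μ · D_u · h_f · T_b · n_s · n_b = 0.5 × 1.13 × 1.0 × 408 × 1 × 4 = 922.1 kN.
Design strength φR_n = 1 × 922.1 = 922 kN.

922 kN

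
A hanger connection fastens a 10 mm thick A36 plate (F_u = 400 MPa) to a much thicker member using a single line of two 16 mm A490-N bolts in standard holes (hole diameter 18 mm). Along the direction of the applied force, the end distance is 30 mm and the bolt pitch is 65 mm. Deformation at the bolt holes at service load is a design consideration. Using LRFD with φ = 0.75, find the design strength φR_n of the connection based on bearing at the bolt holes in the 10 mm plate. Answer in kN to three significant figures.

Per bolt r_n = 1.2 l_c t F_u ≤ 2.4 d t F_u; upper limit = 2.4 × 16 × 10 × 400 / 1000 = 153.6 kN.
Edge bolt: l_c = 30 − 18/2 = 21 mm → 1.2 × 21 × 10 × 400 / 1000 = 100.8 → r_n = 100.8 kN.
Interior bolts: l_c = 65 − 18 = 47 mm → 1.2 × 47 × 10 × 400 / 1000 = 225.6 → r_n = 153.6 kN.
R_n = 1 × 100.8 + 1 × 153.6 = 254.4 kN.
Design strength φR_n = 0.75 × 254.4 = 191 kN.

191 kN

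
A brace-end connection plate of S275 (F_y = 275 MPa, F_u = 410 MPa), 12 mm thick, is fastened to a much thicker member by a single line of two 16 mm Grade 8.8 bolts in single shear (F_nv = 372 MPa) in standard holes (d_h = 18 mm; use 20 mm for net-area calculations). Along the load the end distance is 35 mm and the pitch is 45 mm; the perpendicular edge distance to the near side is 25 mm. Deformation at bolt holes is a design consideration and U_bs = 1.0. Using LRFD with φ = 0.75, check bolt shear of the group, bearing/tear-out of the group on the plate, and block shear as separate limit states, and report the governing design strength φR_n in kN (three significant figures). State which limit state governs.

Bolt shear: A_b = π·16²/4 = 201.1 mm²; R_n = 372 × 201.1 × 2 × 1 / 1000 = 149.6 kN → 0.75 × 149.6 = 112 kN.
Bearing: edge l_c = 26, r_n = 153.5 kN; interior l_c = 27, r_n = 159.4 kN; R_n = 153.5 + 1·159.4 = 312.9 kN → 235 kN.
Block shear: A_gv = 960, A_nv = 600, A_nt = 180 mm²; R_n = min(0.6F_uA_nv, 0.6F_yA_gv) + U_bs·F_u·A_nt = 221.4 kN → 166 kN.
Bolt shear governs: 112 kN.

112 kN (bolt shear governs)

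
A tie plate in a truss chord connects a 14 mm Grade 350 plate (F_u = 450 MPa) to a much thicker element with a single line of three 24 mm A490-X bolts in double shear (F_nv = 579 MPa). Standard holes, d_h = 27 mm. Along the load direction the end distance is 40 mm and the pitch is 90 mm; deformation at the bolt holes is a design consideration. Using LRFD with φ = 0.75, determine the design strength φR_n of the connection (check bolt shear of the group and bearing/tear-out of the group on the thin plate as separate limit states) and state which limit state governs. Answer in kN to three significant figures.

695 kN (bearing governs)

Bolt shear: A_b = π·24²/4 = 452.4 mm²; R_n = 579 × 452.4 × 3 × 2 / 1000 = 1572 kN → 0.75 × 1572 = 1180 kN.
Bearing (1.2 l_c t F_u ≤ 2.4 d t F_u): upper limit = 2.4·24·14·450 / 1000 = 362.9 kN.
  Edge l_c = 40 − 27/2 = 26.5 → r_n = 200.3 kN; interior l_c = 90 − 27 = 63 → r_n = 362.9 kN.
  R_n,bearing = 1·200.3 + 2·362.9 = 926.1 kN → 0.75 × 926.1 = 695 kN.
Bearing governs: 695 kN.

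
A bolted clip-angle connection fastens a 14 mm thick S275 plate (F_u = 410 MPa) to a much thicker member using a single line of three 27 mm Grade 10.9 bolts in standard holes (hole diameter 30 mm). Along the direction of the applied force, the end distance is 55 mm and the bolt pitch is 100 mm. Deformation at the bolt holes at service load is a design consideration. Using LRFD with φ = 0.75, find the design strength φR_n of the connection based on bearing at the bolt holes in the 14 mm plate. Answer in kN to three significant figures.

765 kN

Per bolt r_n = 1.2 l_c t F_u ≤ 2.4 d t F_u; upper limit = 2.4 × 27 × 14 × 410 / 1000 = 372 kN.
Edge bolt: l_c = 55 − 30/2 = 40 mm → 1.2 × 40 × 14 × 410 / 1000 = 275.5 → r_n = 275.5 kN.
Interior bolts: l_c = 100 − 30 = 70 mm → 1.2 × 70 × 14 × 410 / 1000 = 482.2 → r_n = 372 kN.
R_n = 1 × 275.5 + 2 × 372 = 1019 kN.
Design strength φR_n = 0.75 × 1019 = 765 kN.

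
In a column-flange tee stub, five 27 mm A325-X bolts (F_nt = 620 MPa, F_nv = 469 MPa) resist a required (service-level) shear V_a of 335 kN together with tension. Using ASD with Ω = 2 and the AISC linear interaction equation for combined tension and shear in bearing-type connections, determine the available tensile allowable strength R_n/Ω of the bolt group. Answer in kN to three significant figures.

711 kN

A_b = π·27²/4 = 572.6 mm²; f_rv = 335 × 1000 / (5 × 572.6) = 117 MPa.
F'_nt = 1.3 F_nt − (Ω F_nt / F_nv) f_rv = 1.3·620 − (2·620/469)·117 = 496.6 MPa, capped at F_nt → F'_nt = 496.6 MPa.
R_n = F'_nt · A_b · n = 496.6 × 572.6 × 5 / 1000 = 1422 kN.
Allowable strength R_n/Ω = 1422 / 2 = 711 kN.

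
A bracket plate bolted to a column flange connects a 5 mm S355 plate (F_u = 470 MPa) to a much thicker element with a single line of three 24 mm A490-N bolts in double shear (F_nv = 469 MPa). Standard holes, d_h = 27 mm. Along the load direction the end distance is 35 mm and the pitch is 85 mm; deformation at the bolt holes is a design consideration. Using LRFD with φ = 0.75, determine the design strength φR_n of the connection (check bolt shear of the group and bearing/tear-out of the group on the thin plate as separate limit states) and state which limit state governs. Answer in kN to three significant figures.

Bolt shear: A_b = π·24²/4 = 452.4 mm²; R_n = 469 × 452.4 × 3 × 2 / 1000 = 1273 kN → 0.75 × 1273 = 955 kN.
Bearing (1.2 l_c t F_u ≤ 2.4 d t F_u): upper limit = 2.4·24·5·470 / 1000 = 135.4 kN.
  Edge l_c = 35 − 27/2 = 21.5 → r_n = 60.63 kN; interior l_c = 85 − 27 = 58 → r_n = 135.4 kN.
  R_n,bearing = 1·60.63 + 2·135.4 = 331.4 kN → 0.75 × 331.4 = 249 kN.
Bearing governs: 249 kN.

249 kN (bearing governs)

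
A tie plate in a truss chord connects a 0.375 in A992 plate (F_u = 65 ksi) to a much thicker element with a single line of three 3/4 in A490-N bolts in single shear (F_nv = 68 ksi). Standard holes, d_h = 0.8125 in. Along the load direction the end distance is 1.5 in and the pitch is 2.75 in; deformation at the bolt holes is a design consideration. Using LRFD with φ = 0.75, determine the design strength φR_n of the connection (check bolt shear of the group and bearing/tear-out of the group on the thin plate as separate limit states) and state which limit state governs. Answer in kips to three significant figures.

67.6 kips (bolt shear governs)

Bolt shear: A_b = π·0.75²/4 = 0.4418 in²; R_n = 68 × 0.4418 × 3 × 1 = 90.12 kips → 0.75 × 90.12 = 67.6 kips.
Bearing (1.2 l_c t F_u ≤ 2.4 d t F_u): upper limit = 2.4·0.75·0.375·65 = 43.87 kips.
  Edge l_c = 1.5 − 0.8125/2 = 1.094 → r_n = 31.99 kips; interior l_c = 2.75 − 0.8125 = 1.938 → r_n = 43.87 kips.
  R_n,bearing = 1·31.99 + 2·43.87 = 119.7 kips → 0.75 × 119.7 = 89.8 kips.
Bolt shear governs: 67.6 kips.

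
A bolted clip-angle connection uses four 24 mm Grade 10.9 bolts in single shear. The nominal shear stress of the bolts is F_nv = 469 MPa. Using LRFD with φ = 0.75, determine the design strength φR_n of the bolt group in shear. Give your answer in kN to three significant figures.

A_b = π × 24² / 4 = 452.4 mm².
R_n = F_nv · A_b · n · n_s = 469 × 452.4 × 4 × 1 / 1000 = 848.7 kN.
Design strength φR_n = 0.75 × 848.7 = 637 kN.

637 kN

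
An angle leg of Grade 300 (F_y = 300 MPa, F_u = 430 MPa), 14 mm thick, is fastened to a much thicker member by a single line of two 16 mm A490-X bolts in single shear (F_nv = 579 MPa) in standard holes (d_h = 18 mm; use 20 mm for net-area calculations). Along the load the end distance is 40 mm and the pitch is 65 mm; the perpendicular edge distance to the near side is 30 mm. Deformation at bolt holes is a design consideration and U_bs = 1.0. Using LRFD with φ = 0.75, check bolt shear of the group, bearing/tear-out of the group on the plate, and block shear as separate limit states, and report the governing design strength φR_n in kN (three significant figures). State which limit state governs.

Bolt shear: A_b = π·16²/4 = 201.1 mm²; R_n = 579 × 201.1 × 2 × 1 / 1000 = 232.8 kN → 0.75 × 232.8 = 175 kN.
Bearing: edge l_c = 31, r_n = 223.9 kN; interior l_c = 47, r_n = 231.2 kN; R_n = 223.9 + 1·231.2 = 455.1 kN → 341 kN.
Block shear: A_gv = 1470, A_nv = 1050, A_nt = 280 mm²; R_n = min(0.6F_uA_nv, 0.6F_yA_gv) + U_bs·F_u·A_nt = 385 kN → 289 kN.
Bolt shear governs: 175 kN.

175 kN (bolt shear governs)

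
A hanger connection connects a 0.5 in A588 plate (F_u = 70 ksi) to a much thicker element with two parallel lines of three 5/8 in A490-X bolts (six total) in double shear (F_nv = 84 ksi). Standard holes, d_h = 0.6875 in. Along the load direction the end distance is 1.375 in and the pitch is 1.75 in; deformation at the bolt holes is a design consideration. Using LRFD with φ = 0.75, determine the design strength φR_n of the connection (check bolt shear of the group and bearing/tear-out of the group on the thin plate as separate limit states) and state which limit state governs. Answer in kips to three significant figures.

199 kips (bearing governs)

Bolt shear: A_b = π·0.625²/4 = 0.3068 in²; R_n = 84 × 0.3068 × 6 × 2 = 309.3 kips → 0.75 × 309.3 = 232 kips.
Bearing (1.2 l_c t F_u ≤ 2.4 d t F_u): upper limit = 2.4·0.625·0.5·70 = 52.5 kips.
  Edge l_c = 1.375 − 0.6875/2 = 1.031 → r_n = 43.31 kips; interior l_c = 1.75 − 0.6875 = 1.062 → r_n = 44.62 kips.
  R_n,bearing = 2·43.31 + 4·44.62 = 265.1 kips → 0.75 × 265.1 = 199 kips.
Bearing governs: 199 kips.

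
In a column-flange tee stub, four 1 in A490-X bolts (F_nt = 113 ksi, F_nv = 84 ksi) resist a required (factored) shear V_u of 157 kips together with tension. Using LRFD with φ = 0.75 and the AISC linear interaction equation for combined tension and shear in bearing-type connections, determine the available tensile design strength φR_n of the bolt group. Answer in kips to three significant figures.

135 kips

A_b = π·1²/4 = 0.7854 in²; f_rv = 157 / (4 × 0.7854) = 49.97 ksi.
F'_nt = 1.3 F_nt − (F_nt / φF_nv) f_rv = 1.3·113 − (113/(0.75·84))·49.97 = 57.26 ksi, capped at F_nt → F'_nt = 57.26 ksi.
R_n = F'_nt · A_b · n = 57.26 × 0.7854 × 4 = 179.9 kips.
Design strength φR_n = 0.75 × 179.9 = 135 kips.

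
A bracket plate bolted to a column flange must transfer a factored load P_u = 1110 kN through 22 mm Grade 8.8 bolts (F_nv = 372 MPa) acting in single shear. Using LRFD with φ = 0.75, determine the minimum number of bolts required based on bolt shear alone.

A_b = π·22²/4 = 380.1 mm².
Per-bolt design strength φR_n = 0.75 × 372 × 380.1 × 1 / 1000 = 106.1 kN.
n ≥ 1110 / 106.1 = 10.47 → use 11 bolts.

11 bolts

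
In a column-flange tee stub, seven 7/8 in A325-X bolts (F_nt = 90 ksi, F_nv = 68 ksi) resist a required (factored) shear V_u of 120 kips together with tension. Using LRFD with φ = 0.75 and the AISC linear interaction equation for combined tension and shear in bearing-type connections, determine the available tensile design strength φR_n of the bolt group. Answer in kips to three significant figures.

211 kips

A_b = π·0.875²/4 = 0.6013 in²; f_rv = 120 / (7 × 0.6013) = 28.51 ksi.
F'_nt = 1.3 F_nt − (F_nt / φF_nv) f_rv = 1.3·90 − (90/(0.75·68))·28.51 = 66.69 ksi, capped at F_nt → F'_nt = 66.69 ksi.
R_n = F'_nt · A_b · n = 66.69 × 0.6013 × 7 = 280.7 kips.
Design strength φR_n = 0.75 × 280.7 = 211 kips.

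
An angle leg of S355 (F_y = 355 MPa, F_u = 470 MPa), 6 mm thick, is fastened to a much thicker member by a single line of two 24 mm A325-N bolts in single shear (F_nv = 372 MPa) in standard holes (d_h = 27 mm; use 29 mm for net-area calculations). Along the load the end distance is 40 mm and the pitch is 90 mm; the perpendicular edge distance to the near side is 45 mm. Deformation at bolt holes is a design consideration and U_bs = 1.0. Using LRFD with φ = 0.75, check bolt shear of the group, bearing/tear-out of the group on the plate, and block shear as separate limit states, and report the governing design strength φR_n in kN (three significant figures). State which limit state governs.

Bolt shear: A_b = π·24²/4 = 452.4 mm²; R_n = 372 × 452.4 × 2 × 1 / 1000 = 336.6 kN → 0.75 × 336.6 = 252 kN.
Bearing: edge l_c = 26.5, r_n = 89.68 kN; interior l_c = 63, r_n = 162.4 kN; R_n = 89.68 + 1·162.4 = 252.1 kN → 189 kN.
Block shear: A_gv = 780, A_nv = 519, A_nt = 183 mm²; R_n = min(0.6F_uA_nv, 0.6F_yA_gv) + U_bs·F_u·A_nt = 232.4 kN → 174 kN.
Block shear governs: 174 kN.

174 kN (block shear governs)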